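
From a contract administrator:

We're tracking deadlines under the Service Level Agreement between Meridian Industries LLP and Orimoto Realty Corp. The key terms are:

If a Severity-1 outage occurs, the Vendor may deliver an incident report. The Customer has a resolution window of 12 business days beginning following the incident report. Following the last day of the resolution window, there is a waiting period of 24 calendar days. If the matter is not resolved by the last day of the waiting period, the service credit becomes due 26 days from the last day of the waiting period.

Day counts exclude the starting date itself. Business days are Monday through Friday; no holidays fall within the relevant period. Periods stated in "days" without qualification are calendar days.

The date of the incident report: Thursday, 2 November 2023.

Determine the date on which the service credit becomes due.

9 January 2024

From Thursday, 2 November 2023, 12 business days (Nov 3, Nov 6, Nov 7, Nov 8, …, Nov 16, Nov 17, Nov 20, skipping weekends) brings us to Monday, 20 November 2023, which is the last day of the resolution window.
The last day of the waiting period: 24 calendar days after 20 November 2023 is 14 December 2023.
Adding 26 calendar days to 14 December 2023 gives 9 January 2024, which is the date on which the service credit becomes due.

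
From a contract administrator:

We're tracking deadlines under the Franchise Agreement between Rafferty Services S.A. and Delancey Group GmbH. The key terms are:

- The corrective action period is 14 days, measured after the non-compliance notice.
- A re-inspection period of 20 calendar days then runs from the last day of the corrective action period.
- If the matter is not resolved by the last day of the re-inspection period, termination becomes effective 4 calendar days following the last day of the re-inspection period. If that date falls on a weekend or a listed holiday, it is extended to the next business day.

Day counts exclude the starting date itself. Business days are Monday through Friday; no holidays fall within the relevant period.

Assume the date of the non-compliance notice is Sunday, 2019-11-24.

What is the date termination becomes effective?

2020-01-01

The last day of the corrective action period: 14 calendar days after 2019-11-24 is 2019-12-08.
Adding 20 calendar days to 2019-12-08 gives 2019-12-28, which is the last day of the re-inspection period.
Adding 4 calendar days to 2019-12-28 gives 2020-01-01, which is the date termination becomes effective. 2020-01-01 is a Wednesday, so no roll-forward applies.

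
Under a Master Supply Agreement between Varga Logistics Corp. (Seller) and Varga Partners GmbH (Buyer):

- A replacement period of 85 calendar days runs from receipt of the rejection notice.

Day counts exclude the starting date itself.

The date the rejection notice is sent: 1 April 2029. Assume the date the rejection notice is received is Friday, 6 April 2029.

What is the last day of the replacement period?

The last day of the replacement period: 85 calendar days after 6 April 2029 is 30 June 2029.

30 June 2029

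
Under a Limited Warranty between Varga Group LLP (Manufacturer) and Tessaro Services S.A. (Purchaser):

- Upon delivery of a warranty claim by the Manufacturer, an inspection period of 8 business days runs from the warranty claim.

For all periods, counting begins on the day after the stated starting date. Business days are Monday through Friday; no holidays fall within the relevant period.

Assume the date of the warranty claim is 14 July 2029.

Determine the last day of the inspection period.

The last day of the inspection period: 8 business days after Saturday, 14 July 2029, skipping weekends — Jul 16, Jul 17, Jul 18, Jul 19, Jul 20, Jul 23, Jul 24, Jul 25 — lands on Wednesday, 25 July 2029.

25 July 2029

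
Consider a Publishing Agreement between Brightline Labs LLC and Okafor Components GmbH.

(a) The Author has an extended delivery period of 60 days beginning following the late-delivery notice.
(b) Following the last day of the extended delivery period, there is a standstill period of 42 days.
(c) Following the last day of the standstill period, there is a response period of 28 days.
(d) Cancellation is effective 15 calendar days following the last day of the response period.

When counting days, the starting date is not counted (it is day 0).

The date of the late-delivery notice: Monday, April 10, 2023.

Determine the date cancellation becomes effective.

September 2, 2023

The last day of the extended delivery period: 60 calendar days after April 10, 2023 is June 9, 2023.
Adding 42 calendar days to June 9, 2023 gives July 21, 2023, which is the last day of the standstill period.
The last day of the response period: 28 calendar days after July 21, 2023 is August 18, 2023.
The date cancellation becomes effective: 15 calendar days after August 18, 2023 is September 2, 2023.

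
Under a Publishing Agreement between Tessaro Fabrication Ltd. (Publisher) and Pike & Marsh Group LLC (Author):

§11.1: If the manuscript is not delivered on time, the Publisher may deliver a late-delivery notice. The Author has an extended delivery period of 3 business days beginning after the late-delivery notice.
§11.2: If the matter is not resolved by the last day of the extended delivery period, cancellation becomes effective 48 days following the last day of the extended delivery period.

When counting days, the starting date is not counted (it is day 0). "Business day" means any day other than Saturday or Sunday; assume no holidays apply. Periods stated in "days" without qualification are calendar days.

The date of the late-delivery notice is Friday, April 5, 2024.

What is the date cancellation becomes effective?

The last day of the extended delivery period: 3 business days after Friday, April 5, 2024, skipping weekends — Apr 8, Apr 9, Apr 10 — lands on Wednesday, April 10, 2024.
The date cancellation becomes effective: 48 calendar days after April 10, 2024 is May 28, 2024.

May 28, 2024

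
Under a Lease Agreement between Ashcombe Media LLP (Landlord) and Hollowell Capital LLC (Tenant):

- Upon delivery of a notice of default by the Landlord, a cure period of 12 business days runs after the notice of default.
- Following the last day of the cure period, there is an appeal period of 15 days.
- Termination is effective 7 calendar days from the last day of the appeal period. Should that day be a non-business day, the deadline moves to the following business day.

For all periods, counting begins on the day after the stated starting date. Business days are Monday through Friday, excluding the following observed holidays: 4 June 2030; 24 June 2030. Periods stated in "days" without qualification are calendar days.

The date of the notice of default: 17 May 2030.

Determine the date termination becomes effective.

The last day of the cure period: counting 12 business days from Friday, 17 May 2030 (May 20, May 21, May 22, May 23, …, May 31, Jun 3, Jun 5, skipping weekends and the listed holiday on Jun 4) reaches Wednesday, 5 June 2030.
Adding 15 calendar days to 5 June 2030 gives 20 June 2030, which is the last day of the appeal period.
Adding 7 calendar days to 20 June 2030 gives 27 June 2030, which is the date termination becomes effective. 27 June 2030 is a Thursday and is not a listed holiday, so no roll-forward applies.

27 June 2030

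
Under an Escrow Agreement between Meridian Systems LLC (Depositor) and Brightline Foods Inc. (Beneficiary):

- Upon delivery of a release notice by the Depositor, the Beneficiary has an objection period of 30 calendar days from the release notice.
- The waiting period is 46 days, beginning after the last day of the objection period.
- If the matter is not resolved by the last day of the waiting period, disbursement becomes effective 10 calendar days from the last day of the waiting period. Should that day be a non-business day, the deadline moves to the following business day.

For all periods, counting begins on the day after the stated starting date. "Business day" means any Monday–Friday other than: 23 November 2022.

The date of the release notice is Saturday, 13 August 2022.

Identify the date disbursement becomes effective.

The last day of the objection period: 30 calendar days after 13 August 2022 is 12 September 2022.
The last day of the waiting period: 12 September 2022 + 46 days = 28 October 2022.
Adding 10 calendar days to 28 October 2022 gives 7 November 2022, which is the date disbursement becomes effective. 7 November 2022 is a Monday and is not a listed holiday, so no roll-forward applies.

7 November 2022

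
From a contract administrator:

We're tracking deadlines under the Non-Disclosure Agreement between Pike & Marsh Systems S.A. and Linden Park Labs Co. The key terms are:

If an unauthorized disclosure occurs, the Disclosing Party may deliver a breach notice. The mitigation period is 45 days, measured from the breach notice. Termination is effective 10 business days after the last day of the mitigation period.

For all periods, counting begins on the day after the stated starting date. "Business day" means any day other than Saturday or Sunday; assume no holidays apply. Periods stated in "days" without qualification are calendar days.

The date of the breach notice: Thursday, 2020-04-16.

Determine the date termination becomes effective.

The last day of the mitigation period: 2020-04-16 + 45 days = 2020-05-31.
The date termination becomes effective: 10 business days after Sunday, 2020-05-31, skipping weekends — Jun 1, Jun 2, Jun 3, Jun 4, Jun 5, Jun 8, Jun 9, Jun 10, Jun 11, Jun 12 — lands on Friday, 2020-06-12.

2020-06-12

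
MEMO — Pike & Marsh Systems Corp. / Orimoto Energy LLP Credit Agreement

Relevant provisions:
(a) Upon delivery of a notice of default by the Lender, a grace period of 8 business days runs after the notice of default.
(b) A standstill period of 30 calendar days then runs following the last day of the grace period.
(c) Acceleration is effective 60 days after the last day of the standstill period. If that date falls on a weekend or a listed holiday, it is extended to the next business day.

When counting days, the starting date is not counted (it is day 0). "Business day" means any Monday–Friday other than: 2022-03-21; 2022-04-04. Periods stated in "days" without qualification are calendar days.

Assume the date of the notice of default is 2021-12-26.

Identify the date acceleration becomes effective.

2022-04-05

The last day of the grace period: 8 business days after Sunday, 2021-12-26, skipping weekends — Dec 27, Dec 28, Dec 29, Dec 30, Dec 31, Jan 3, Jan 4, Jan 5 — lands on Wednesday, 2022-01-05.
The last day of the standstill period: 2022-01-05 + 30 days = 2022-02-04.
The date acceleration becomes effective: 2022-02-04 + 60 days = 2022-04-05. 2022-04-05 is a Tuesday and is not a listed holiday, so no roll-forward applies.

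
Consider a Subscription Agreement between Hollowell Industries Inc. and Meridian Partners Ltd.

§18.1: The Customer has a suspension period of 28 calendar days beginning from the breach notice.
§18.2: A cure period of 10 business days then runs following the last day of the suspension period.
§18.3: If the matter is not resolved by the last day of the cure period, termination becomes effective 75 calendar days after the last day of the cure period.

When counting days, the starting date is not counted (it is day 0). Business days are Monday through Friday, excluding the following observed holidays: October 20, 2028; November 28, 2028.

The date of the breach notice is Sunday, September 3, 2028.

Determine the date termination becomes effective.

December 27, 2028

Adding 28 calendar days to September 3, 2028 gives October 1, 2028, which is the last day of the suspension period.
The last day of the cure period: 10 business days after Sunday, October 1, 2028, skipping weekends — Oct 2, Oct 3, Oct 4, Oct 5, Oct 6, Oct 9, Oct 10, Oct 11, Oct 12, Oct 13 — lands on Friday, October 13, 2028.
Adding 75 calendar days to October 13, 2028 gives December 27, 2028, which is the date termination becomes effective.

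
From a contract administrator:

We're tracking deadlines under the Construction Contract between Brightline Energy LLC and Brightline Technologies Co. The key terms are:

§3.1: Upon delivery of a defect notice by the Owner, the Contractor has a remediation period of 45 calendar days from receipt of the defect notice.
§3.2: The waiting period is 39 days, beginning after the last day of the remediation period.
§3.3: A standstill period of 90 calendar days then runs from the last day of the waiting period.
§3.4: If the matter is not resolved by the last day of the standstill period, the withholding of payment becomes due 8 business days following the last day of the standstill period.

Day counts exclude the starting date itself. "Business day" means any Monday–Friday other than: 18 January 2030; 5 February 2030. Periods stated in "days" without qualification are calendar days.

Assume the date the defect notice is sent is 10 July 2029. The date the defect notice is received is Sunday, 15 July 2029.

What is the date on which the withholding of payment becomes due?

The last day of the remediation period: 15 July 2029 + 45 days = 29 August 2029.
The last day of the waiting period: 39 calendar days after 29 August 2029 is 7 October 2029.
The last day of the standstill period: 7 October 2029 + 90 days = 5 January 2030.
From Saturday, 5 January 2030, 8 business days (Jan 7, Jan 8, Jan 9, Jan 10, Jan 11, Jan 14, Jan 15, Jan 16, skipping weekends) brings us to Wednesday, 16 January 2030, which is the date on which the withholding of payment becomes due.

16 January 2030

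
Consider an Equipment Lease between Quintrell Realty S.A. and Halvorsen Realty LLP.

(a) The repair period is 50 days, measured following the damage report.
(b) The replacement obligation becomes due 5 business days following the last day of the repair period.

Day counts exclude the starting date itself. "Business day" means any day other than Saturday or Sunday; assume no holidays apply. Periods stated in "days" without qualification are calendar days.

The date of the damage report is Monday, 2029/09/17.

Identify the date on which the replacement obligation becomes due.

The last day of the repair period: 50 calendar days after 2029/09/17 is 2029/11/06.
The date on which the replacement obligation becomes due: 5 business days after Tuesday, 2029/11/06, skipping weekends — Nov 7, Nov 8, Nov 9, Nov 12, Nov 13 — lands on Tuesday, 2029/11/13.

2029/11/13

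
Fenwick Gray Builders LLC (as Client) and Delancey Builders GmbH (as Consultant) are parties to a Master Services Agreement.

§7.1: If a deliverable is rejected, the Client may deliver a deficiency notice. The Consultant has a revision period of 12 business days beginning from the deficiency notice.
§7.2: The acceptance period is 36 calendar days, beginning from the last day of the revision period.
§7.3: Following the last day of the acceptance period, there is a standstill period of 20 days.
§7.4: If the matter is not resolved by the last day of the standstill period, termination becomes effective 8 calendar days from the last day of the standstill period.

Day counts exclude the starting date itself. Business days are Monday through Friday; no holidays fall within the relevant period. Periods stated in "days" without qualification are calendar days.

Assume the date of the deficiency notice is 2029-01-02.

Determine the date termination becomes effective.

2029-03-23

The last day of the revision period: counting 12 business days from Tuesday, 2029-01-02 (Jan 3, Jan 4, Jan 5, Jan 8, …, Jan 16, Jan 17, Jan 18, skipping weekends) reaches Thursday, 2029-01-18.
The last day of the acceptance period: 2029-01-18 + 36 days = 2029-02-23.
The last day of the standstill period: 20 calendar days after 2029-02-23 is 2029-03-15.
The date termination becomes effective: 2029-03-15 + 8 days = 2029-03-23.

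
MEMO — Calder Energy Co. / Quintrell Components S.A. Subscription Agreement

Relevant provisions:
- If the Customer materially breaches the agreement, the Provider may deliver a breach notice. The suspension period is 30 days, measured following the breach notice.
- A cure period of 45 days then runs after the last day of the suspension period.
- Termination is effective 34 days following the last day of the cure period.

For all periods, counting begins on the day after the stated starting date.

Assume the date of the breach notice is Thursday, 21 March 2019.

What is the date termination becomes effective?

8 July 2019

Adding 30 calendar days to 21 March 2019 gives 20 April 2019, which is the last day of the suspension period.
Adding 45 calendar days to 20 April 2019 gives 4 June 2019, which is the last day of the cure period.
Adding 34 calendar days to 4 June 2019 gives 8 July 2019, which is the date termination becomes effective.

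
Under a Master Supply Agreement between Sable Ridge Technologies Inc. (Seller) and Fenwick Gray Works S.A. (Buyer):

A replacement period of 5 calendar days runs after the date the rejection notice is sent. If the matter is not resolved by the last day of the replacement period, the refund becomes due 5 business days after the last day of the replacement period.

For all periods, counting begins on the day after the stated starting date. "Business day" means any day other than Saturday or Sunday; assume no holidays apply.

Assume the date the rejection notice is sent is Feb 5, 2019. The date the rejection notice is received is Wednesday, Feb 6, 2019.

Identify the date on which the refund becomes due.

The last day of the replacement period: 5 calendar days after Feb 5, 2019 is Feb 10, 2019.
The date on which the refund becomes due: counting 5 business days from Sunday, Feb 10, 2019 (Feb 11, Feb 12, Feb 13, Feb 14, Feb 15, skipping weekends) reaches Friday, Feb 15, 2019.

Feb 15, 2019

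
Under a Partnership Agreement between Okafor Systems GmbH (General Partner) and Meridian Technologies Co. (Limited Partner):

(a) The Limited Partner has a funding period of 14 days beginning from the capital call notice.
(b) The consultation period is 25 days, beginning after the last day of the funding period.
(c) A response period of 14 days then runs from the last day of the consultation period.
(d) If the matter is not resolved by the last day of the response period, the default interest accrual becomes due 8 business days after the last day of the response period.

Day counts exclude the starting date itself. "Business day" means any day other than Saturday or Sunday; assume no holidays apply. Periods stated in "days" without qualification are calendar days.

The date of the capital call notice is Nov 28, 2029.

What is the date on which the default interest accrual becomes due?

The last day of the funding period: 14 calendar days after Nov 28, 2029 is Dec 12, 2029.
The last day of the consultation period: Dec 12, 2029 + 25 days = Jan 6, 2030.
Adding 14 calendar days to Jan 6, 2030 gives Jan 20, 2030, which is the last day of the response period.
The date on which the default interest accrual becomes due: counting 8 business days from Sunday, Jan 20, 2030 (Jan 21, Jan 22, Jan 23, Jan 24, Jan 25, Jan 28, Jan 29, Jan 30, skipping weekends) reaches Wednesday, Jan 30, 2030.

Jan 30, 2030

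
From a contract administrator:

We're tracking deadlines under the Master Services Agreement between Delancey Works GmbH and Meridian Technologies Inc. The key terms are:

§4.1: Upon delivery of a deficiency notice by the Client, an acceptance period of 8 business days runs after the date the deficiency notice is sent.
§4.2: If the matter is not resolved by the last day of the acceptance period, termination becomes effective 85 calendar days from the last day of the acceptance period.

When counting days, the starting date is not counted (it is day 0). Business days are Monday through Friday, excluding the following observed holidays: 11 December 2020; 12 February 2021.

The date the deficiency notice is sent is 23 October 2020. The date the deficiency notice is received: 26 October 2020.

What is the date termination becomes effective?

The last day of the acceptance period: 8 business days after Friday, 23 October 2020, skipping weekends — Oct 26, Oct 27, Oct 28, Oct 29, Oct 30, Nov 2, Nov 3, Nov 4 — lands on Wednesday, 4 November 2020.
Adding 85 calendar days to 4 November 2020 gives 28 January 2021, which is the date termination becomes effective.

28 January 2021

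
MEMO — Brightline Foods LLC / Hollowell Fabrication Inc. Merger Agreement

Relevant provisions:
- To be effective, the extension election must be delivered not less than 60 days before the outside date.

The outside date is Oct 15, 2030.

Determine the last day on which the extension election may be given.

Oct 15, 2030 minus 60 days is Aug 16, 2030.

Aug 16, 2030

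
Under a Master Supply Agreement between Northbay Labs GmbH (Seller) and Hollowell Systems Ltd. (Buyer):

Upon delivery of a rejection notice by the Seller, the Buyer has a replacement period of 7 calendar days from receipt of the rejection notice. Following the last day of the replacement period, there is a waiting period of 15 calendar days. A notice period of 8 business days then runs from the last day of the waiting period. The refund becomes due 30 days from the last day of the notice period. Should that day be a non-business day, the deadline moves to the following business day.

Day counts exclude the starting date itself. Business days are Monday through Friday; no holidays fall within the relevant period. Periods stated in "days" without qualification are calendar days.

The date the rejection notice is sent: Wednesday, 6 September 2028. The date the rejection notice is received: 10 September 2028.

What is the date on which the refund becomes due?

13 November 2028

Adding 7 calendar days to 10 September 2028 gives 17 September 2028, which is the last day of the replacement period.
The last day of the waiting period: 15 calendar days after 17 September 2028 is 2 October 2028.
From Monday, 2 October 2028, 8 business days (Oct 3, Oct 4, Oct 5, Oct 6, Oct 9, Oct 10, Oct 11, Oct 12, skipping weekends) brings us to Thursday, 12 October 2028, which is the last day of the notice period.
The date on which the refund becomes due: 12 October 2028 + 30 days = 11 November 2028. That falls on a Saturday, so it rolls to the next business day, Monday, 13 November 2028.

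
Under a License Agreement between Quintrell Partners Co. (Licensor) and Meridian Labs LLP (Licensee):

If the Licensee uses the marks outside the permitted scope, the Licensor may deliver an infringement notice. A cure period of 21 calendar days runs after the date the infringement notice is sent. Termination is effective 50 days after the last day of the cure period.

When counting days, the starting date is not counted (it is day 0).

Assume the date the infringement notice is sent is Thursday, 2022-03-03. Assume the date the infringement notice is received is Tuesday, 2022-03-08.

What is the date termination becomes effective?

Adding 21 calendar days to 2022-03-03 gives 2022-03-24, which is the last day of the cure period.
Adding 50 calendar days to 2022-03-24 gives 2022-05-13, which is the date termination becomes effective.

2022-05-13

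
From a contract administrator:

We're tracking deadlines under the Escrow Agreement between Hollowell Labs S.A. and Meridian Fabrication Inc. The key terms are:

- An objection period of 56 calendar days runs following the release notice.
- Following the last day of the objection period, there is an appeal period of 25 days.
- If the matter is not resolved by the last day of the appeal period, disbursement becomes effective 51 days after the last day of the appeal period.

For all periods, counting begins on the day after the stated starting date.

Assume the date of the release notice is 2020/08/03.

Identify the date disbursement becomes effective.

The last day of the objection period: 56 calendar days after 2020/08/03 is 2020/09/28.
The last day of the appeal period: 2020/09/28 + 25 days = 2020/10/23.
Adding 51 calendar days to 2020/10/23 gives 2020/12/13, which is the date disbursement becomes effective.

2020/12/13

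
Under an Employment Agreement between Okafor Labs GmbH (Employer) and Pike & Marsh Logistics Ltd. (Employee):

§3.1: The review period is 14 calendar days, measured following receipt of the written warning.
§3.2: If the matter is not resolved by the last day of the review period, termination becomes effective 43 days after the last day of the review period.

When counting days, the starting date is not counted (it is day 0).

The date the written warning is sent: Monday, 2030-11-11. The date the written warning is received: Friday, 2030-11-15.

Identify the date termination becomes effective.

The last day of the review period: 2030-11-15 + 14 days = 2030-11-29.
The date termination becomes effective: 2030-11-29 + 43 days = 2031-01-11.

2031-01-11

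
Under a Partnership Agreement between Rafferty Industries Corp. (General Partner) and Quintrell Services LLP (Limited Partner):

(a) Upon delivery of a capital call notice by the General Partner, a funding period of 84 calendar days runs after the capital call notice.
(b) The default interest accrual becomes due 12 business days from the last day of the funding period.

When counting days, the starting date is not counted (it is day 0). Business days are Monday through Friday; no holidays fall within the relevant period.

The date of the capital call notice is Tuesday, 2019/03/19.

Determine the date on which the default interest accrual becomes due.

Adding 84 calendar days to 2019/03/19 gives 2019/06/11, which is the last day of the funding period.
The date on which the default interest accrual becomes due: counting 12 business days from Tuesday, 2019/06/11 (Jun 12, Jun 13, Jun 14, Jun 17, …, Jun 25, Jun 26, Jun 27, skipping weekends) reaches Thursday, 2019/06/27.

2019/06/27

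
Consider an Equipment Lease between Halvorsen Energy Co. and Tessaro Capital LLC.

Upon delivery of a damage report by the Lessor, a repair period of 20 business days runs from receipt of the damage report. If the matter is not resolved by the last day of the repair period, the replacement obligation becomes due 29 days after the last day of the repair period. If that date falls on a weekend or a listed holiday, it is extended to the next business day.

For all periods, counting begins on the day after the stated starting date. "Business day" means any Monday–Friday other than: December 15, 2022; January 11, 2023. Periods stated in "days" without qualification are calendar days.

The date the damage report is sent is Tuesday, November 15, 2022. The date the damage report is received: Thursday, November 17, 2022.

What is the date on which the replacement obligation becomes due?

From Thursday, November 17, 2022, 20 business days (Nov 18, Nov 21, Nov 22, Nov 23, …, Dec 13, Dec 14, Dec 16, skipping weekends and the listed holiday on Dec 15) brings us to Friday, December 16, 2022, which is the last day of the repair period.
The date on which the replacement obligation becomes due: 29 calendar days after December 16, 2022 is January 14, 2023. That falls on a Saturday, so it rolls to the next business day, Monday, January 16, 2023.

January 16, 2023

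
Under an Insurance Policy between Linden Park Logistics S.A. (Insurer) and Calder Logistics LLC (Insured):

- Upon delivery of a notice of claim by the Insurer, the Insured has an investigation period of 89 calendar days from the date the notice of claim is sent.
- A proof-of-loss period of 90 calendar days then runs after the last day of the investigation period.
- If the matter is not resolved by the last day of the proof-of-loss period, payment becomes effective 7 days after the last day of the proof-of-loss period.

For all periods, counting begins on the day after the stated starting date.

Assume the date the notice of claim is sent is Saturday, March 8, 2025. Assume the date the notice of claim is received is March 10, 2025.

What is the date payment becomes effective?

September 10, 2025

The last day of the investigation period: March 8, 2025 + 89 days = June 5, 2025.
The last day of the proof-of-loss period: June 5, 2025 + 90 days = September 3, 2025.
Adding 7 calendar days to September 3, 2025 gives September 10, 2025, which is the date payment becomes effective.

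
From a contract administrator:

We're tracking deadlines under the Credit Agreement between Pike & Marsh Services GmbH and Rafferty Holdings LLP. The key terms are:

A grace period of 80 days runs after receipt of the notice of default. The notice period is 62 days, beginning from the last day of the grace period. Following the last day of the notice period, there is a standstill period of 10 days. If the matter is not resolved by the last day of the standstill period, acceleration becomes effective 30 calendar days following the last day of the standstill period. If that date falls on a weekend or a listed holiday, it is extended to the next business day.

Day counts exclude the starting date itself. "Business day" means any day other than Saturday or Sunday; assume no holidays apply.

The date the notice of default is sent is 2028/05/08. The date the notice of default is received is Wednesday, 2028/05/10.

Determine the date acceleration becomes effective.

The last day of the grace period: 80 calendar days after 2028/05/10 is 2028/07/29.
The last day of the notice period: 62 calendar days after 2028/07/29 is 2028/09/29.
The last day of the standstill period: 2028/09/29 + 10 days = 2028/10/09.
Adding 30 calendar days to 2028/10/09 gives 2028/11/08, which is the date acceleration becomes effective. 2028/11/08 is a Wednesday, so no roll-forward applies.

2028/11/08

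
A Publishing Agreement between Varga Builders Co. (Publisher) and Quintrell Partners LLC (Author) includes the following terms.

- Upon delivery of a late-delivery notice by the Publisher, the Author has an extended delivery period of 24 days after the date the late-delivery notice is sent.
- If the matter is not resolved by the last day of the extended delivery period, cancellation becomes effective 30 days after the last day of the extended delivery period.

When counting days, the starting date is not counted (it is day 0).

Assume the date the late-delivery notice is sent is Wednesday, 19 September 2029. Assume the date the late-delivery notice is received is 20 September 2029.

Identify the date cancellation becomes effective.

The last day of the extended delivery period: 24 calendar days after 19 September 2029 is 13 October 2029.
The date cancellation becomes effective: 30 calendar days after 13 October 2029 is 12 November 2029.

12 November 2029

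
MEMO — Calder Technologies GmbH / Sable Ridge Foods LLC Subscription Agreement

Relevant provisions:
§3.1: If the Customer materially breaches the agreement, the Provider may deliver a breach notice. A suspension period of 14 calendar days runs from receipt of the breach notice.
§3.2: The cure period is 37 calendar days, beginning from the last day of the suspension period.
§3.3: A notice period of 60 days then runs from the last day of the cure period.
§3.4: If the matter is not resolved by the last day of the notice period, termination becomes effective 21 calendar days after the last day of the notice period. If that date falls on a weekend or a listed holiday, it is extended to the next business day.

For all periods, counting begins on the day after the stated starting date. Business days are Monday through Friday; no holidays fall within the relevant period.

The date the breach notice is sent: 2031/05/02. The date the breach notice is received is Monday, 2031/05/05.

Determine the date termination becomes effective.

Adding 14 calendar days to 2031/05/05 gives 2031/05/19, which is the last day of the suspension period.
The last day of the cure period: 37 calendar days after 2031/05/19 is 2031/06/25.
The last day of the notice period: 60 calendar days after 2031/06/25 is 2031/08/24.
The date termination becomes effective: 2031/08/24 + 21 days = 2031/09/14. That falls on a Sunday, so it rolls to the next business day, Monday, 2031/09/15.

2031/09/15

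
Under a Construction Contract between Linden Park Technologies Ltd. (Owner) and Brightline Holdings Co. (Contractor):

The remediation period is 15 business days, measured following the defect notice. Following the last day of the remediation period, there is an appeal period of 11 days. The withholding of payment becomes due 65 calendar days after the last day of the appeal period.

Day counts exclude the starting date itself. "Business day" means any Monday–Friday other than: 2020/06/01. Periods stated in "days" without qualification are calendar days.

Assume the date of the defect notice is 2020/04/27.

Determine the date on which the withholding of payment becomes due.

From Monday, 2020/04/27, 15 business days (Apr 28, Apr 29, Apr 30, May 1, …, May 14, May 15, May 18, skipping weekends) brings us to Monday, 2020/05/18, which is the last day of the remediation period.
Adding 11 calendar days to 2020/05/18 gives 2020/05/29, which is the last day of the appeal period.
The date on which the withholding of payment becomes due: 65 calendar days after 2020/05/29 is 2020/08/02.

2020/08/02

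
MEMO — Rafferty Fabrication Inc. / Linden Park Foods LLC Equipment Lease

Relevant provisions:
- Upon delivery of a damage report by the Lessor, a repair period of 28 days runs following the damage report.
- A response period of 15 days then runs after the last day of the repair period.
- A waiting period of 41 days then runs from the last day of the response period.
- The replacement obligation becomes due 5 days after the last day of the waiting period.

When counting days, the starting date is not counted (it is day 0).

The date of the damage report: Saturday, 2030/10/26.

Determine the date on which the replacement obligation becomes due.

Adding 28 calendar days to 2030/10/26 gives 2030/11/23, which is the last day of the repair period.
The last day of the response period: 15 calendar days after 2030/11/23 is 2030/12/08.
Adding 41 calendar days to 2030/12/08 gives 2031/01/18, which is the last day of the waiting period.
Adding 5 calendar days to 2031/01/18 gives 2031/01/23, which is the date on which the replacement obligation becomes due.

2031/01/23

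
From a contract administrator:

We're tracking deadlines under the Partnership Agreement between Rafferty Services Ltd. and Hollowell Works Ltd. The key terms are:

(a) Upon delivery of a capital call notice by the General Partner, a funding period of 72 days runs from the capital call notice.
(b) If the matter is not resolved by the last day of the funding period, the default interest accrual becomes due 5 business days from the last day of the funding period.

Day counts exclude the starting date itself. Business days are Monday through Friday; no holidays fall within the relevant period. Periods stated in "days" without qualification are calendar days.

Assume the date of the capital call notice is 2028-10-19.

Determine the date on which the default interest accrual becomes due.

2029-01-05

The last day of the funding period: 72 calendar days after 2028-10-19 is 2028-12-30.
The date on which the default interest accrual becomes due: 5 business days after Saturday, 2028-12-30, skipping weekends — Jan 1, Jan 2, Jan 3, Jan 4, Jan 5 — lands on Friday, 2029-01-05.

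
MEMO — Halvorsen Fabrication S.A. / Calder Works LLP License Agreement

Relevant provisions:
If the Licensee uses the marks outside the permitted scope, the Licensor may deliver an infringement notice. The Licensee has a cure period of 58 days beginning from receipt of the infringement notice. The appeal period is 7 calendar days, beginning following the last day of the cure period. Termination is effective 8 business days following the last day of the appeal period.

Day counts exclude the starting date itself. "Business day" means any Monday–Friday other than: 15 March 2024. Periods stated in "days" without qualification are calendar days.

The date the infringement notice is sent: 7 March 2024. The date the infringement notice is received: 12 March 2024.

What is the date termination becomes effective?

Adding 58 calendar days to 12 March 2024 gives 9 May 2024, which is the last day of the cure period.
The last day of the appeal period: 9 May 2024 + 7 days = 16 May 2024.
The date termination becomes effective: 8 business days after Thursday, 16 May 2024, skipping weekends — May 17, May 20, May 21, May 22, May 23, May 24, May 27, May 28 — lands on Tuesday, 28 May 2024.

28 May 2024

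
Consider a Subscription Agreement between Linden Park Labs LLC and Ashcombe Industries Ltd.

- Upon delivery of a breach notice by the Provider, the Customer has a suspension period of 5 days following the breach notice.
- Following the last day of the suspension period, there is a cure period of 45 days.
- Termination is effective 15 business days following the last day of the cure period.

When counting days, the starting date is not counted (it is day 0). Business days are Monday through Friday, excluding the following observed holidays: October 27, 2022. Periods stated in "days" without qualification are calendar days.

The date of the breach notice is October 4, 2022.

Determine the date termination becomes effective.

December 14, 2022

Adding 5 calendar days to October 4, 2022 gives October 9, 2022, which is the last day of the suspension period.
The last day of the cure period: October 9, 2022 + 45 days = November 23, 2022.
The date termination becomes effective: counting 15 business days from Wednesday, November 23, 2022 (Nov 24, Nov 25, Nov 28, Nov 29, …, Dec 12, Dec 13, Dec 14, skipping weekends) reaches Wednesday, December 14, 2022.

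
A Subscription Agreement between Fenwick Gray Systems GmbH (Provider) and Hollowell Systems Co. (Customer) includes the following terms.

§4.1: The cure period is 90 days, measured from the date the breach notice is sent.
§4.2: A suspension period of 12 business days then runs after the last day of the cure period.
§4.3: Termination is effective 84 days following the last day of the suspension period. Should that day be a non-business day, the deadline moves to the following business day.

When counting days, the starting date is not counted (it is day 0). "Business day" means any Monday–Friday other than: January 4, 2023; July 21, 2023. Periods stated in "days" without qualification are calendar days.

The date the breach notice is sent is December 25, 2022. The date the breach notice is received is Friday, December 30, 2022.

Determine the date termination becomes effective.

The last day of the cure period: 90 calendar days after December 25, 2022 is March 25, 2023.
The last day of the suspension period: counting 12 business days from Saturday, March 25, 2023 (Mar 27, Mar 28, Mar 29, Mar 30, …, Apr 7, Apr 10, Apr 11, skipping weekends) reaches Tuesday, April 11, 2023.
The date termination becomes effective: 84 calendar days after April 11, 2023 is July 4, 2023. July 4, 2023 is a Tuesday and is not a listed holiday, so no roll-forward applies.

July 4, 2023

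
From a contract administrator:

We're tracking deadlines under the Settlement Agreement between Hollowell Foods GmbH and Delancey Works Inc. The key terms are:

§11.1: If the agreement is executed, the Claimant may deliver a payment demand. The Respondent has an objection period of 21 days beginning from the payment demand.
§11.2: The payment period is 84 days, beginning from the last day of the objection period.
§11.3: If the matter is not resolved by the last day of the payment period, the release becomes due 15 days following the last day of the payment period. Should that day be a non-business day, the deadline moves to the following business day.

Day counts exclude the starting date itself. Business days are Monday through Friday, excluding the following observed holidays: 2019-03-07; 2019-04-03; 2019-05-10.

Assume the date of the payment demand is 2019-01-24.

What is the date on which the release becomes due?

Adding 21 calendar days to 2019-01-24 gives 2019-02-14, which is the last day of the objection period.
The last day of the payment period: 84 calendar days after 2019-02-14 is 2019-05-09.
The date on which the release becomes due: 2019-05-09 + 15 days = 2019-05-24. 2019-05-24 is a Friday and is not a listed holiday, so no roll-forward applies.

2019-05-24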